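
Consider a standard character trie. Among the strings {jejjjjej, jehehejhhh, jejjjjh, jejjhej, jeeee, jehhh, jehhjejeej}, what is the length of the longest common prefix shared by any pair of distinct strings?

6

Look for the deepest trie node that still has at least two words in its subtree.
"jejjjjej" and "jejjjjh" agree on "jejjjj" (6 characters) before diverging; nothing deeper is shared.
Longest shared-prefix length: 6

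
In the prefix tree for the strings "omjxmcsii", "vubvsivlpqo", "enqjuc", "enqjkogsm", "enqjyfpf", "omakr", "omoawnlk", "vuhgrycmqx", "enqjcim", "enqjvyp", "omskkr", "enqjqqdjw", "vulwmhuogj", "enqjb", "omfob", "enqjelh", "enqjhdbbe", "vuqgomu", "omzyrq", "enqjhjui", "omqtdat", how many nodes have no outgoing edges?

A leaf is a node with no children — equivalently, the end of a word that is not a proper prefix of any other stored word.
Those words: "enqjb", "enqjcim", "enqjelh", "enqjhdbbe", "enqjhjui", "enqjkogsm", "enqjqqdjw", "enqjuc", "enqjvyp", "enqjyfpf", "omakr", "omfob", "omjxmcsii", "omoawnlk", "omqtdat", "omskkr", "omzyrq", "vubvsivlpqo", "vuhgrycmqx", "vulwmhuogj", "vuqgomu"
Leaf count: 21

21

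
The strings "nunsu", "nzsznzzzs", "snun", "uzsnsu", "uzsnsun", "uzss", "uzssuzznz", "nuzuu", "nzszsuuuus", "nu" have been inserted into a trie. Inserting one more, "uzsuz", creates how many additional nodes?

2

Walking "uzsuz" from the root, the first 3 characters ("uzs") follow existing edges; "u" is the first miss.
So 5 − 3 = 2 new nodes.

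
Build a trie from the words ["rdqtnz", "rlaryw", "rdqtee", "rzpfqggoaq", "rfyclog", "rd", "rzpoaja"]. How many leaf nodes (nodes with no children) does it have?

A leaf is a node with no children — equivalently, the end of a word that is not a proper prefix of any other stored word.
Those words: "rdqtee", "rdqtnz", "rfyclog", "rlaryw", "rzpfqggoaq", "rzpoaja"
Leaf count: 6

6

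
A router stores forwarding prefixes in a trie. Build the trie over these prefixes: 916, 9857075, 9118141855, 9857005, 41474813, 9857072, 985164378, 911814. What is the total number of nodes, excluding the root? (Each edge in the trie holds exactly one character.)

34

Trie structure (* marks end of a word):
(root)
├─ 4
│  └─ 1
│     └─ 4
│        └─ 7
│           └─ 4
│              └─ 8
│                 └─ 1
│                    └─ 3 *
└─ 9
   ├─ 1
   │  ├─ 1
   │  │  └─ 8
   │  │     └─ 1
   │  │        └─ 4 *
   │  │           └─ 1
   │  │              └─ 8
   │  │                 └─ 5
   │  │                    └─ 5 *
   │  └─ 6 *
   └─ 8
      └─ 5
         ├─ 1
         │  └─ 6
         │     └─ 4
         │        └─ 3
         │           └─ 7
         │              └─ 8 *
         └─ 7
            └─ 0
               ├─ 0
               │  └─ 5 *
               └─ 7
                  ├─ 2 *
                  └─ 5 *
Counting every labelled node above: 34.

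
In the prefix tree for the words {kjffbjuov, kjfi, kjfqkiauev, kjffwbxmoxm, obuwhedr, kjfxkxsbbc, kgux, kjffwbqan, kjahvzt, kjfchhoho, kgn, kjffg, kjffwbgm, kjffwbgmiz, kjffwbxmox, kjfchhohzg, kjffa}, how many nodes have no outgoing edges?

15

Leaves are exactly the stored words that no other stored word extends.
Those words: "kgn", "kgux", "kjahvzt", "kjfchhoho", "kjfchhohzg", "kjffa", "kjffbjuov", "kjffg", "kjffwbgmiz", "kjffwbqan", "kjffwbxmoxm", "kjfi", "kjfqkiauev", "kjfxkxsbbc", "obuwhedr"
Leaf count: 15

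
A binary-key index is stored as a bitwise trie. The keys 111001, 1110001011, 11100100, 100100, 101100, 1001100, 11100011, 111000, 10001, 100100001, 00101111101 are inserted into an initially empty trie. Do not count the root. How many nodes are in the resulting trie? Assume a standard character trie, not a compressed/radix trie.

Trace insertions, counting only characters that open a new branch:
  "111001" → 6 new (1, 1, 1, 0, 0, 1)
  "1110001011" → prefix "11100" already present; 5 new (0, 1, 0, 1, 1)
  "11100100" → prefix "111001" already present; 2 new (0, 0)
  "100100" → prefix "1" already present; 5 new (0, 0, 1, 0, 0)
  "101100" → prefix "10" already present; 4 new (1, 1, 0, 0)
  "1001100" → prefix "1001" already present; 3 new (1, 0, 0)
  "11100011" → prefix "1110001" already present; 1 new (1)
  "111000" → prefix "111000" already present; 0 new (none)
  "10001" → prefix "100" already present; 2 new (0, 1)
  "100100001" → prefix "100100" already present; 3 new (0, 0, 1)
  "00101111101" → 11 new (0, 0, 1, 0, 1, 1, 1, 1, 1, 0, 1)
Total nodes = 6 + 5 + 2 + 5 + 4 + 3 + 1 + 0 + 2 + 3 + 11 = 42

42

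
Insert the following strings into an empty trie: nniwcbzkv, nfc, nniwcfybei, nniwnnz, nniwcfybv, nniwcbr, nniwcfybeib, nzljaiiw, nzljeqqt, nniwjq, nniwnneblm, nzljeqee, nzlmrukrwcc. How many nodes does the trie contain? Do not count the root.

49

Count nodes per top-level branch (shared prefixes stored once):
  'n'-branch (nfc, nniwcbr, nniwcbzkv, nniwcfybei, nniwcfybeib, nniwcfybv, nniwjq, nniwnneblm, nniwnnz, nzljaiiw, nzljeqee, nzljeqqt, nzlmrukrwcc): 49 nodes
Sum: 49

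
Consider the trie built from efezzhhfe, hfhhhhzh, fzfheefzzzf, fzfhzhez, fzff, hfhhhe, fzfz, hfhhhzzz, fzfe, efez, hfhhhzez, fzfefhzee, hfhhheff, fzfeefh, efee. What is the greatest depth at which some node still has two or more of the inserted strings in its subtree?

6

The deepest shared node is where two words last agree before diverging.
e.g. "hfhhhe" and "hfhhheff" share the prefix "hfhhhe" of length 6; no pair shares a longer one.
Longest shared-prefix length: 6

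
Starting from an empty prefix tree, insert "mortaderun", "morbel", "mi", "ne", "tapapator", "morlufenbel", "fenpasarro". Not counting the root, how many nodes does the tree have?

43

Insert word by word; a character creates a node only if that edge doesn't already exist:
  "mortaderun" → 10 new (m, o, r, t, a, d, e, r, u, n)
  "morbel" → prefix "mor" already present; 3 new (b, e, l)
  "mi" → prefix "m" already present; 1 new (i)
  "ne" → 2 new (n, e)
  "tapapator" → 9 new (t, a, p, a, p, a, t, o, r)
  "morlufenbel" → prefix "mor" already present; 8 new (l, u, f, e, n, b, e, l)
  "fenpasarro" → 10 new (f, e, n, p, a, s, a, r, r, o)
Total nodes = 10 + 3 + 1 + 2 + 9 + 8 + 10 = 43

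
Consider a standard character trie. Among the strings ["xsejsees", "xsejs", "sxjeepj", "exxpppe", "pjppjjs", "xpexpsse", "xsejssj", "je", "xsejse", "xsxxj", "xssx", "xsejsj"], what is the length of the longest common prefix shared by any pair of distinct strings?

6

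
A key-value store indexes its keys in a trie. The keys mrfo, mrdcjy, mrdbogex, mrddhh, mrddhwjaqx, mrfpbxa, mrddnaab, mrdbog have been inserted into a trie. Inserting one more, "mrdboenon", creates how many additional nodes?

4

The longest prefix of "mrdboenon" already in the trie is "mrdbo" (length 5).
New nodes needed: |"mrdboenon"| − 5 = 9 − 5 = 4.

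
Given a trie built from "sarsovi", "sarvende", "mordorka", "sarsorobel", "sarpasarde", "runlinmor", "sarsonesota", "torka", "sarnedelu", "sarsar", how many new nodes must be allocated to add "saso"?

2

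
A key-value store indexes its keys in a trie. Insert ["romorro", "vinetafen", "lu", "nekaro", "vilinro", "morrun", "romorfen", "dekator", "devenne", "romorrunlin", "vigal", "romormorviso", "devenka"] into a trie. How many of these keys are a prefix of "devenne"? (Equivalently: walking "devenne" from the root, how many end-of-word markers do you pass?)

1

Traverse "devenne" character by character; count nodes along the way that are marked as word ends.
Prefixes of the query that are stored words: "devenne"
Count: 1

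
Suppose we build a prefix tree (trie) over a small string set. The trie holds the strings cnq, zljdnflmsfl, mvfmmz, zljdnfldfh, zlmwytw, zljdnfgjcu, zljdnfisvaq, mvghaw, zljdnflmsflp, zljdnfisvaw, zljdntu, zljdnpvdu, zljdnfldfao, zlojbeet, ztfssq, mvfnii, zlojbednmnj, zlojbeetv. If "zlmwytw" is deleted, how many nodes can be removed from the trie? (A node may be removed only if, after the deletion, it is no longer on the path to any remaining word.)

5

After clearing the end-marker at "zlmwytw", prune upward until reaching a node still needed by another word.
The suffix "mwytw" (5 nodes) is used only by "zlmwytw"; the node for "zl" still has the child "j", so pruning stops there.
Nodes removed: 5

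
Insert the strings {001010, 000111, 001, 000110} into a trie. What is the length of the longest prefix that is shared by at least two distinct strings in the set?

Look for the deepest trie node that still has at least two words in its subtree.
"000110" and "000111" agree on "00011" (5 characters) before diverging; nothing deeper is shared.
Longest shared-prefix length: 5

5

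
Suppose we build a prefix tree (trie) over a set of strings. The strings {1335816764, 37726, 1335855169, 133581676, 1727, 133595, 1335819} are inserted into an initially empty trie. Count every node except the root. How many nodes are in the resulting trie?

26

Count nodes per top-level branch (shared prefixes stored once):
  '1'-branch (133581676, 1335816764, 1335819, 1335855169, 133595, 1727): 21 nodes
  '3'-branch (37726): 5 nodes
Sum: 26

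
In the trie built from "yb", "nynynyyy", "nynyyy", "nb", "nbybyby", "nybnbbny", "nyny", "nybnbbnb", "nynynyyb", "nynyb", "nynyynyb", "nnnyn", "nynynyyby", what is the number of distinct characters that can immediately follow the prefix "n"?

Walk "n" from the root, arriving at one node.
Characters that immediately follow "n" among the stored strings: {b, n, y}.
That node has 3 child edges.

3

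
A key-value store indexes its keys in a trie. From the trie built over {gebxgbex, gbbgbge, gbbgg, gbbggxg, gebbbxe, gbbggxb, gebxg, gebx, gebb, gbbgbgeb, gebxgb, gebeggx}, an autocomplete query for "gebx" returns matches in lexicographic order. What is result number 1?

gebx

Words with prefix "gebx", in lexicographic order: "gebx", "gebxg", "gebxgb", "gebxgbex"
Position 1: gebx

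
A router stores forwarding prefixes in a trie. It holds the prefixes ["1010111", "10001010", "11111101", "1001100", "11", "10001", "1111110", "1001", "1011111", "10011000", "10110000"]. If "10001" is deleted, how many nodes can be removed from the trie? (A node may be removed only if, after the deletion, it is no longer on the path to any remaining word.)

0

After clearing the end-marker at "10001", prune upward until reaching a node still needed by another word.
Every node on "10001" is still needed (e.g. by "10001010"), so nothing is freed.
Nodes removed: 0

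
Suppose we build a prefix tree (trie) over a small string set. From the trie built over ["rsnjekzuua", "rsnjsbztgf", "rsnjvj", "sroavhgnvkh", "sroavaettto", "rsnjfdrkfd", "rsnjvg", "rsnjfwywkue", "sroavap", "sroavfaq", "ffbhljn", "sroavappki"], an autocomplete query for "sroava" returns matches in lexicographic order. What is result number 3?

sroavappki

Filter for "sroava…" and sort: "sroavaettto", "sroavap", "sroavappki"
Position 3: sroavappki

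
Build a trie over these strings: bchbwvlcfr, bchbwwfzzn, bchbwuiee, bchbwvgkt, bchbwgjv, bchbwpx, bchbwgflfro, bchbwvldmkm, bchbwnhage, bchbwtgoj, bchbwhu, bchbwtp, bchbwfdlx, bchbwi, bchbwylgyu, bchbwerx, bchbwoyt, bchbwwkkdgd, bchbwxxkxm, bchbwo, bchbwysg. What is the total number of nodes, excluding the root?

For each word, the new-node count is its length minus the longest prefix already in the trie:
  "bchbwvlcfr" → 10 new (b, c, h, b, w, v, l, c, f, r)
  "bchbwwfzzn" → prefix "bchbw" already present; 5 new (w, f, z, z, n)
  "bchbwuiee" → prefix "bchbw" already present; 4 new (u, i, e, e)
  "bchbwvgkt" → prefix "bchbwv" already present; 3 new (g, k, t)
  "bchbwgjv" → prefix "bchbw" already present; 3 new (g, j, v)
  "bchbwpx" → prefix "bchbw" already present; 2 new (p, x)
  "bchbwgflfro" → prefix "bchbwg" already present; 5 new (f, l, f, r, o)
  "bchbwvldmkm" → prefix "bchbwvl" already present; 4 new (d, m, k, m)
  "bchbwnhage" → prefix "bchbw" already present; 5 new (n, h, a, g, e)
  "bchbwtgoj" → prefix "bchbw" already present; 4 new (t, g, o, j)
  "bchbwhu" → prefix "bchbw" already present; 2 new (h, u)
  "bchbwtp" → prefix "bchbwt" already present; 1 new (p)
  "bchbwfdlx" → prefix "bchbw" already present; 4 new (f, d, l, x)
  "bchbwi" → prefix "bchbw" already present; 1 new (i)
  "bchbwylgyu" → prefix "bchbw" already present; 5 new (y, l, g, y, u)
  "bchbwerx" → prefix "bchbw" already present; 3 new (e, r, x)
  "bchbwoyt" → prefix "bchbw" already present; 3 new (o, y, t)
  "bchbwwkkdgd" → prefix "bchbww" already present; 5 new (k, k, d, g, d)
  "bchbwxxkxm" → prefix "bchbw" already present; 5 new (x, x, k, x, m)
  "bchbwo" → prefix "bchbwo" already present; 0 new (none)
  "bchbwysg" → prefix "bchbwy" already present; 2 new (s, g)
Total nodes = 10 + 5 + 4 + 3 + 3 + 2 + 5 + 4 + 5 + 4 + 2 + 1 + 4 + 1 + 5 + 3 + 3 + 5 + 5 + 0 + 2 = 76

76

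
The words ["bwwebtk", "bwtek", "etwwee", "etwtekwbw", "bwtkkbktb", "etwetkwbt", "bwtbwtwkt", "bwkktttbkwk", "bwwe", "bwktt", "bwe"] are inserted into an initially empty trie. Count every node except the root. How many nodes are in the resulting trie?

52

Insert word by word; a character creates a node only if that edge doesn't already exist:
  "bwwebtk" → 7 new (b, w, w, e, b, t, k)
  "bwtek" → prefix "bw" already present; 3 new (t, e, k)
  "etwwee" → 6 new (e, t, w, w, e, e)
  "etwtekwbw" → prefix "etw" already present; 6 new (t, e, k, w, b, w)
  "bwtkkbktb" → prefix "bwt" already present; 6 new (k, k, b, k, t, b)
  "etwetkwbt" → prefix "etw" already present; 6 new (e, t, k, w, b, t)
  "bwtbwtwkt" → prefix "bwt" already present; 6 new (b, w, t, w, k, t)
  "bwkktttbkwk" → prefix "bw" already present; 9 new (k, k, t, t, t, b, k, w, k)
  "bwwe" → prefix "bwwe" already present; 0 new (none)
  "bwktt" → prefix "bwk" already present; 2 new (t, t)
  "bwe" → prefix "bw" already present; 1 new (e)
Total nodes = 7 + 3 + 6 + 6 + 6 + 6 + 6 + 9 + 0 + 2 + 1 = 52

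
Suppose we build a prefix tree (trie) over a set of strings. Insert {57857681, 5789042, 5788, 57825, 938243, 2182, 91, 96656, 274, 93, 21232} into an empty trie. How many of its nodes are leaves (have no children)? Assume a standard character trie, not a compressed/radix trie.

10

A leaf is a node with no children — equivalently, the end of a word that is not a proper prefix of any other stored word.
Those words: "21232", "2182", "274", "57825", "57857681", "5788", "5789042", "91", "938243", "96656"
Leaf count: 10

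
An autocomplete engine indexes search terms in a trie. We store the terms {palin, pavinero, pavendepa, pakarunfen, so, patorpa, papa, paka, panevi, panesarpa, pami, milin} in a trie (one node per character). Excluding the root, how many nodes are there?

Trace insertions, counting only characters that open a new branch:
  "palin" → 5 new (p, a, l, i, n)
  "pavinero" → prefix "pa" already present; 6 new (v, i, n, e, r, o)
  "pavendepa" → prefix "pav" already present; 6 new (e, n, d, e, p, a)
  "pakarunfen" → prefix "pa" already present; 8 new (k, a, r, u, n, f, e, n)
  "so" → 2 new (s, o)
  "patorpa" → prefix "pa" already present; 5 new (t, o, r, p, a)
  "papa" → prefix "pa" already present; 2 new (p, a)
  "paka" → prefix "paka" already present; 0 new (none)
  "panevi" → prefix "pa" already present; 4 new (n, e, v, i)
  "panesarpa" → prefix "pane" already present; 5 new (s, a, r, p, a)
  "pami" → prefix "pa" already present; 2 new (m, i)
  "milin" → 5 new (m, i, l, i, n)
Total nodes = 5 + 6 + 6 + 8 + 2 + 5 + 2 + 0 + 4 + 5 + 2 + 5 = 50

50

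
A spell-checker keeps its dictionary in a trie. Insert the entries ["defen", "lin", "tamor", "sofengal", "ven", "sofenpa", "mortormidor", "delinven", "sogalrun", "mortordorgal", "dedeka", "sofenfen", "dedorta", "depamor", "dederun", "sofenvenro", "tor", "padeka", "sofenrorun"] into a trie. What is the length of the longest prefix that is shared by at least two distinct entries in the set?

The deepest shared node is where two words last agree before diverging.
e.g. "mortordorgal" and "mortormidor" share the prefix "mortor" of length 6; no pair shares a longer one.
Longest shared-prefix length: 6

6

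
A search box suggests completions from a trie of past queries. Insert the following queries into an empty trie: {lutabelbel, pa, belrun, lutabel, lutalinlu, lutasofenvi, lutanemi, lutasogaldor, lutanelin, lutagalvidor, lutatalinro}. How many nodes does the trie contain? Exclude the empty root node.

Trace insertions, counting only characters that open a new branch:
  "lutabelbel" → 10 new (l, u, t, a, b, e, l, b, e, l)
  "pa" → 2 new (p, a)
  "belrun" → 6 new (b, e, l, r, u, n)
  "lutabel" → prefix "lutabel" already present; 0 new (none)
  "lutalinlu" → prefix "luta" already present; 5 new (l, i, n, l, u)
  "lutasofenvi" → prefix "luta" already present; 7 new (s, o, f, e, n, v, i)
  "lutanemi" → prefix "luta" already present; 4 new (n, e, m, i)
  "lutasogaldor" → prefix "lutaso" already present; 6 new (g, a, l, d, o, r)
  "lutanelin" → prefix "lutane" already present; 3 new (l, i, n)
  "lutagalvidor" → prefix "luta" already present; 8 new (g, a, l, v, i, d, o, r)
  "lutatalinro" → prefix "luta" already present; 7 new (t, a, l, i, n, r, o)
Total nodes = 10 + 2 + 6 + 0 + 5 + 7 + 4 + 6 + 3 + 8 + 7 = 58

58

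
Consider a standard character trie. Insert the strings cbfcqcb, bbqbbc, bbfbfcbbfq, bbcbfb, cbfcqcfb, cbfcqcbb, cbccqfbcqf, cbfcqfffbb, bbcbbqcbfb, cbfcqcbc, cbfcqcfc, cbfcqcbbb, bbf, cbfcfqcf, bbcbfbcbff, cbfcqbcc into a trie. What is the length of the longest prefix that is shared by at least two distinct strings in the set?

The deepest shared node is where two words last agree before diverging.
e.g. "cbfcqcbb" and "cbfcqcbbb" share the prefix "cbfcqcbb" of length 8; no pair shares a longer one.
Longest shared-prefix length: 8

8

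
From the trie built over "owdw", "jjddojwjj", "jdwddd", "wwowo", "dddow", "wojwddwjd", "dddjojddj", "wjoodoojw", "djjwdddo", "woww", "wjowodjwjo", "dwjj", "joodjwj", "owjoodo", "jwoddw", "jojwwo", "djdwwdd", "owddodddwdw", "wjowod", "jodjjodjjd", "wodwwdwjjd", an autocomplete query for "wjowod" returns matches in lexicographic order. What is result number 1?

wjowod

Words with prefix "wjowod", in lexicographic order: "wjowod", "wjowodjwjo"
Position 1: wjowod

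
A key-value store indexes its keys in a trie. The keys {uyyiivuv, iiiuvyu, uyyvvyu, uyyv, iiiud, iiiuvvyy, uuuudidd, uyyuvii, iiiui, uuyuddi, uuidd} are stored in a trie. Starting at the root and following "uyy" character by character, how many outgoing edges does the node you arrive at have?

Walk "uyy" from the root, arriving at one node.
Characters that immediately follow "uyy" among the stored strings: {i, u, v}.
That node has 3 child edges.

3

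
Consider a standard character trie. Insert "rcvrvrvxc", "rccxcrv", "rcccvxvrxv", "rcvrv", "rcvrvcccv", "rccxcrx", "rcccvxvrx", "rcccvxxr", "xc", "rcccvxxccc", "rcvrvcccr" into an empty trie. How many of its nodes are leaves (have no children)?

9

Leaves are exactly the stored words that no other stored word extends.
Those words: "rcccvxvrxv", "rcccvxxccc", "rcccvxxr", "rccxcrv", "rccxcrx", "rcvrvcccr", "rcvrvcccv", "rcvrvrvxc", "xc"
Leaf count: 9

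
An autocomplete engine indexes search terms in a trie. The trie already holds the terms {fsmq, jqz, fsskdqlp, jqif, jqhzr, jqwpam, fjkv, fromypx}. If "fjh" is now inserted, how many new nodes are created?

1

The longest prefix of "fjh" already in the trie is "fj" (length 2).
So 3 − 2 = 1 new nodes.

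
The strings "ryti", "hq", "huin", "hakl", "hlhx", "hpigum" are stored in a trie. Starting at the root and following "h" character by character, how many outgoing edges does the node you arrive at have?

5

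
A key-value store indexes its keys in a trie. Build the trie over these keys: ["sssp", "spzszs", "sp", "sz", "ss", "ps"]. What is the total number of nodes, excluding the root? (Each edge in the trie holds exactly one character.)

12

Count nodes per top-level branch (shared prefixes stored once):
  'p'-branch (ps): 2 nodes
  's'-branch (sp, spzszs, ss, sssp, sz): 10 nodes
Sum: 12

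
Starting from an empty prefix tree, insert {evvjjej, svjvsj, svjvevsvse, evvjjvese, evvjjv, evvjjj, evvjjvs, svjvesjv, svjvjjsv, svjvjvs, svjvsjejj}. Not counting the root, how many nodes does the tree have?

Trace insertions, counting only characters that open a new branch:
  "evvjjej" → 7 new (e, v, v, j, j, e, j)
  "svjvsj" → 6 new (s, v, j, v, s, j)
  "svjvevsvse" → prefix "svjv" already present; 6 new (e, v, s, v, s, e)
  "evvjjvese" → prefix "evvjj" already present; 4 new (v, e, s, e)
  "evvjjv" → prefix "evvjjv" already present; 0 new (none)
  "evvjjj" → prefix "evvjj" already present; 1 new (j)
  "evvjjvs" → prefix "evvjjv" already present; 1 new (s)
  "svjvesjv" → prefix "svjve" already present; 3 new (s, j, v)
  "svjvjjsv" → prefix "svjv" already present; 4 new (j, j, s, v)
  "svjvjvs" → prefix "svjvj" already present; 2 new (v, s)
  "svjvsjejj" → prefix "svjvsj" already present; 3 new (e, j, j)
Total nodes = 7 + 6 + 6 + 4 + 0 + 1 + 1 + 3 + 4 + 2 + 3 = 37

37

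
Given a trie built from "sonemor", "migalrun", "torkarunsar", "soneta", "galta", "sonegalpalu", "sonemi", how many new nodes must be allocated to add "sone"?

0

"sone" is already a full path in the trie; only an end-marker is added.
No new nodes are needed: 0.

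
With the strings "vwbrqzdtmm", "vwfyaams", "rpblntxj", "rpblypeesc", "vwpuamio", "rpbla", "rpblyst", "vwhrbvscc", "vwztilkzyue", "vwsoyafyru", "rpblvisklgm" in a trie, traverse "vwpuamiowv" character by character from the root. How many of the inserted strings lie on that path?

Check each prefix of "vwpuamiowv" against the stored set — each match is an end-marker on the path.
Prefixes of the query that are stored words: "vwpuamio"
Count: 1

1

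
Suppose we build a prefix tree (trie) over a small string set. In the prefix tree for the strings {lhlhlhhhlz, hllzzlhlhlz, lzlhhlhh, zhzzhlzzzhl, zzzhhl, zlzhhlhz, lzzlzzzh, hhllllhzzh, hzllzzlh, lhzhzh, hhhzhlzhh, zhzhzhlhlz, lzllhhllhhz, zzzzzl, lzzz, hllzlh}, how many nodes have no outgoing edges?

A leaf is a node with no children — equivalently, the end of a word that is not a proper prefix of any other stored word.
Those words: "hhhzhlzhh", "hhllllhzzh", "hllzlh", "hllzzlhlhlz", "hzllzzlh", "lhlhlhhhlz", "lhzhzh", "lzlhhlhh", "lzllhhllhhz", "lzzlzzzh", "lzzz", "zhzhzhlhlz", "zhzzhlzzzhl", "zlzhhlhz", "zzzhhl", "zzzzzl"
Leaf count: 16

16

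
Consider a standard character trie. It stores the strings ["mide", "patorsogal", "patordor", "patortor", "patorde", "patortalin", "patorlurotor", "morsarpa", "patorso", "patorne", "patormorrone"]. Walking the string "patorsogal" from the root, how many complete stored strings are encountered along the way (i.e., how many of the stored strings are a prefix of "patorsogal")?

2

Check each prefix of "patorsogal" against the stored set — each match is an end-marker on the path.
Prefixes of the query that are stored words: "patorso", "patorsogal"
Count: 2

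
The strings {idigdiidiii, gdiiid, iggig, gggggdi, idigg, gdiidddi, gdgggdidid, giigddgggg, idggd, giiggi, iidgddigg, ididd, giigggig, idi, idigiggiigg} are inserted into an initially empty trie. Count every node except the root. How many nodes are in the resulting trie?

74

For each word, the new-node count is its length minus the longest prefix already in the trie:
  "idigdiidiii" → 11 new (i, d, i, g, d, i, i, d, i, i, i)
  "gdiiid" → 6 new (g, d, i, i, i, d)
  "iggig" → prefix "i" already present; 4 new (g, g, i, g)
  "gggggdi" → prefix "g" already present; 6 new (g, g, g, g, d, i)
  "idigg" → prefix "idig" already present; 1 new (g)
  "gdiidddi" → prefix "gdii" already present; 4 new (d, d, d, i)
  "gdgggdidid" → prefix "gd" already present; 8 new (g, g, g, d, i, d, i, d)
  "giigddgggg" → prefix "g" already present; 9 new (i, i, g, d, d, g, g, g, g)
  "idggd" → prefix "id" already present; 3 new (g, g, d)
  "giiggi" → prefix "giig" already present; 2 new (g, i)
  "iidgddigg" → prefix "i" already present; 8 new (i, d, g, d, d, i, g, g)
  "ididd" → prefix "idi" already present; 2 new (d, d)
  "giigggig" → prefix "giigg" already present; 3 new (g, i, g)
  "idi" → prefix "idi" already present; 0 new (none)
  "idigiggiigg" → prefix "idig" already present; 7 new (i, g, g, i, i, g, g)
Total nodes = 11 + 6 + 4 + 6 + 1 + 4 + 8 + 9 + 3 + 2 + 8 + 2 + 3 + 0 + 7 = 74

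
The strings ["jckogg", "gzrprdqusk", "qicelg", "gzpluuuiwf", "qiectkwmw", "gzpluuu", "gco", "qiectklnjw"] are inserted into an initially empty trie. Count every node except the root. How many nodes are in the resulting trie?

Insert word by word; a character creates a node only if that edge doesn't already exist:
  "jckogg" → 6 new (j, c, k, o, g, g)
  "gzrprdqusk" → 10 new (g, z, r, p, r, d, q, u, s, k)
  "qicelg" → 6 new (q, i, c, e, l, g)
  "gzpluuuiwf" → prefix "gz" already present; 8 new (p, l, u, u, u, i, w, f)
  "qiectkwmw" → prefix "qi" already present; 7 new (e, c, t, k, w, m, w)
  "gzpluuu" → prefix "gzpluuu" already present; 0 new (none)
  "gco" → prefix "g" already present; 2 new (c, o)
  "qiectklnjw" → prefix "qiectk" already present; 4 new (l, n, j, w)
Total nodes = 6 + 10 + 6 + 8 + 7 + 0 + 2 + 4 = 43

43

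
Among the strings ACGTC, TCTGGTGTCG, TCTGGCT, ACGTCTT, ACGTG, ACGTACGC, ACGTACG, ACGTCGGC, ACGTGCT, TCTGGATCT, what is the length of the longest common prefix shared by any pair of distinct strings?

7

Equivalently: take the maximum, over all pairs, of their longest common prefix length.
e.g. "ACGTACG" and "ACGTACGC" share the prefix "ACGTACG" of length 7; no pair shares a longer one.
Longest shared-prefix length: 7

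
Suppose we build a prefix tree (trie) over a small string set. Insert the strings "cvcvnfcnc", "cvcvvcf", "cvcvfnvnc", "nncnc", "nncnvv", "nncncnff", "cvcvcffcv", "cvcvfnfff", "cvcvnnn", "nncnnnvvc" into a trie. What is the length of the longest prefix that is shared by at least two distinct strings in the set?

6

Equivalently: take the maximum, over all pairs, of their longest common prefix length.
"cvcvfnfff" and "cvcvfnvnc" agree on "cvcvfn" (6 characters) before diverging; nothing deeper is shared.
Longest shared-prefix length: 6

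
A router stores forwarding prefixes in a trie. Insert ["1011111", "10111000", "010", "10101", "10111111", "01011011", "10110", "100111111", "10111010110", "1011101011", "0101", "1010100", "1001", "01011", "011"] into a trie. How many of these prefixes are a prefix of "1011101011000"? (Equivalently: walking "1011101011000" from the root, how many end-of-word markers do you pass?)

2

Walk "1011101011000" from the root; an end-of-word marker is hit whenever a stored word is a prefix of "1011101011000".
Prefixes of the query that are stored words: "1011101011", "10111010110"
Count: 2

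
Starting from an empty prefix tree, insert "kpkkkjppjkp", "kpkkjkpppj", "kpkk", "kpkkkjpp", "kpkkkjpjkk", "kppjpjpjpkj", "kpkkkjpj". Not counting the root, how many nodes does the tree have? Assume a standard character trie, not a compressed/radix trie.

Trace insertions, counting only characters that open a new branch:
  "kpkkkjppjkp" → 11 new (k, p, k, k, k, j, p, p, j, k, p)
  "kpkkjkpppj" → prefix "kpkk" already present; 6 new (j, k, p, p, p, j)
  "kpkk" → prefix "kpkk" already present; 0 new (none)
  "kpkkkjpp" → prefix "kpkkkjpp" already present; 0 new (none)
  "kpkkkjpjkk" → prefix "kpkkkjp" already present; 3 new (j, k, k)
  "kppjpjpjpkj" → prefix "kp" already present; 9 new (p, j, p, j, p, j, p, k, j)
  "kpkkkjpj" → prefix "kpkkkjpj" already present; 0 new (none)
Total nodes = 11 + 6 + 0 + 0 + 3 + 9 + 0 = 29

29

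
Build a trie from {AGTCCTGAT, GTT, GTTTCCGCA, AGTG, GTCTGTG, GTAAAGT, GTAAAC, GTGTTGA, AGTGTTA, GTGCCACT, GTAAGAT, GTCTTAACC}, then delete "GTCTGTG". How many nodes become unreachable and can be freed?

Walk "GTCTGTG" from the leaf back toward the root, removing each node that no remaining word uses.
The suffix "GTG" (3 nodes) is used only by "GTCTGTG"; the node for "GTCT" still has the child "T", so pruning stops there.
Nodes removed: 3

3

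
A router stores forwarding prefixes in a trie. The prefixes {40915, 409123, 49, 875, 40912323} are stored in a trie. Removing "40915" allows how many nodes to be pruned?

A node on "40915"'s path can go only if nothing else ends at it or branches off below it.
The suffix "5" (1 node) is used only by "40915"; the node for "4091" still has the child "2", so pruning stops there.
Nodes removed: 1

1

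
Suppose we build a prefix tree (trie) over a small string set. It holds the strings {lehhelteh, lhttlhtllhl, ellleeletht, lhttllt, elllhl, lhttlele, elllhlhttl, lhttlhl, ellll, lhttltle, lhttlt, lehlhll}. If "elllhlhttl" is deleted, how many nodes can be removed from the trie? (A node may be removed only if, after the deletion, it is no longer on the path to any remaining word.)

Walk "elllhlhttl" from the leaf back toward the root, removing each node that no remaining word uses.
The suffix "httl" (4 nodes) is used only by "elllhlhttl"; "elllhl" is itself a stored word, so pruning stops there.
Nodes removed: 4

4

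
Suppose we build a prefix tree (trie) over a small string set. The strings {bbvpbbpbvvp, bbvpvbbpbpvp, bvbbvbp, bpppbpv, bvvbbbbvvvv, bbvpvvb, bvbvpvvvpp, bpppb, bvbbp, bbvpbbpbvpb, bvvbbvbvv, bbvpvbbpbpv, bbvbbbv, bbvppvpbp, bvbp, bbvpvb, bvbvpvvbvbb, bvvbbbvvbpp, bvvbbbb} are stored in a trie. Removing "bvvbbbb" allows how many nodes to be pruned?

After clearing the end-marker at "bvvbbbb", prune upward until reaching a node still needed by another word.
Every node on "bvvbbbb" is still needed (e.g. by "bvvbbbbvvvv"), so nothing is freed.
Nodes removed: 0

0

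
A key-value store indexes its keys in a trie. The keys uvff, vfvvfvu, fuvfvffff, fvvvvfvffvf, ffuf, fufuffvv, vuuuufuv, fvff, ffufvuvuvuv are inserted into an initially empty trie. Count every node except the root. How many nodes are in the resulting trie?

55

Trace insertions, counting only characters that open a new branch:
  "uvff" → 4 new (u, v, f, f)
  "vfvvfvu" → 7 new (v, f, v, v, f, v, u)
  "fuvfvffff" → 9 new (f, u, v, f, v, f, f, f, f)
  "fvvvvfvffvf" → prefix "f" already present; 10 new (v, v, v, v, f, v, f, f, v, f)
  "ffuf" → prefix "f" already present; 3 new (f, u, f)
  "fufuffvv" → prefix "fu" already present; 6 new (f, u, f, f, v, v)
  "vuuuufuv" → prefix "v" already present; 7 new (u, u, u, u, f, u, v)
  "fvff" → prefix "fv" already present; 2 new (f, f)
  "ffufvuvuvuv" → prefix "ffuf" already present; 7 new (v, u, v, u, v, u, v)
Total nodes = 4 + 7 + 9 + 10 + 3 + 6 + 7 + 2 + 7 = 55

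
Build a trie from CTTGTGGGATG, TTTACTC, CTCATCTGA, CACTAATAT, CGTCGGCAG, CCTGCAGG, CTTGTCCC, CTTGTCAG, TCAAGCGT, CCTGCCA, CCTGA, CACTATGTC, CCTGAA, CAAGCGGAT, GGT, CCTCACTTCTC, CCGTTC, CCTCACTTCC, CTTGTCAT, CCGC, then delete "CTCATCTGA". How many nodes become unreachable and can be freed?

7

After clearing the end-marker at "CTCATCTGA", prune upward until reaching a node still needed by another word.
The suffix "CATCTGA" (7 nodes) is used only by "CTCATCTGA"; the node for "CT" still has the child "T", so pruning stops there.
Nodes removed: 7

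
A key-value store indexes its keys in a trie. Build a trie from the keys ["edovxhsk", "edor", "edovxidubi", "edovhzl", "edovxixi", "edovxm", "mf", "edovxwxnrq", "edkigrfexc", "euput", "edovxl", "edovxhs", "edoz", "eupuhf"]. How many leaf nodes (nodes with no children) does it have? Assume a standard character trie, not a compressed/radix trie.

13

A leaf is a node with no children — equivalently, the end of a word that is not a proper prefix of any other stored word.
Those words: "edkigrfexc", "edor", "edovhzl", "edovxhsk", "edovxidubi", "edovxixi", "edovxl", "edovxm", "edovxwxnrq", "edoz", "eupuhf", "euput", "mf"
Leaf count: 13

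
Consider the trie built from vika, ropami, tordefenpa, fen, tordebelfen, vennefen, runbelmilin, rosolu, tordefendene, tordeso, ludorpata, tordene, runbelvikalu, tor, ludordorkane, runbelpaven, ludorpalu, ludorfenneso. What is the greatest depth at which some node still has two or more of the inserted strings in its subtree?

8

Equivalently: take the maximum, over all pairs, of their longest common prefix length.
"tordefendene" and "tordefenpa" agree on "tordefen" (8 characters) before diverging; nothing deeper is shared.
Longest shared-prefix length: 8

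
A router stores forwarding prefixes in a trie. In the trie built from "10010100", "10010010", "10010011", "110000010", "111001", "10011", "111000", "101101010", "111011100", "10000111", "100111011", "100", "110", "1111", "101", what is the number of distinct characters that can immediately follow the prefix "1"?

2

Follow the path "1" to its node, then look at its outgoing edges.
Characters that immediately follow "1" among the stored strings: {0, 1}.
That node has 2 child edges.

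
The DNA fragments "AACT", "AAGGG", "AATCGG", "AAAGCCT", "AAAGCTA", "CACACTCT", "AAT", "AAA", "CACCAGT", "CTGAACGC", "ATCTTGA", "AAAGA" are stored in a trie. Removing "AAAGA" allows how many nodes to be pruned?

Walk "AAAGA" from the leaf back toward the root, removing each node that no remaining word uses.
The suffix "A" (1 node) is used only by "AAAGA"; the node for "AAAG" still has the child "C", so pruning stops there.
Nodes removed: 1

1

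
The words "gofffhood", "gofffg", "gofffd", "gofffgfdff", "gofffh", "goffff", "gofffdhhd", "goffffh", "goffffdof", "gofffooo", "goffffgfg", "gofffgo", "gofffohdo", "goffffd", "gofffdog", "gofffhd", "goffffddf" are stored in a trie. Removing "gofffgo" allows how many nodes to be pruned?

1

Walk "gofffgo" from the leaf back toward the root, removing each node that no remaining word uses.
The suffix "o" (1 node) is used only by "gofffgo"; the node for "gofffg" still has the child "f", so pruning stops there.
Nodes removed: 1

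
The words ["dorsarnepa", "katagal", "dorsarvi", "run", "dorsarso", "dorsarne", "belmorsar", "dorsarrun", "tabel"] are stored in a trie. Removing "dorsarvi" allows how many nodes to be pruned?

2

After clearing the end-marker at "dorsarvi", prune upward until reaching a node still needed by another word.
The suffix "vi" (2 nodes) is used only by "dorsarvi"; the node for "dorsar" still has the child "n", so pruning stops there.
Nodes removed: 2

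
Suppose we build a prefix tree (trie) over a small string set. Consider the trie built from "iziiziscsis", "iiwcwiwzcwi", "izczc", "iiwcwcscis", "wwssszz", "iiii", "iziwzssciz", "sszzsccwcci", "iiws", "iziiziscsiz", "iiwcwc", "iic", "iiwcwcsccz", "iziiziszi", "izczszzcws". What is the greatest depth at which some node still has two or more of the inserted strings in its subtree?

10

Look for the deepest trie node that still has at least two words in its subtree.
"iziiziscsis" and "iziiziscsiz" agree on "iziiziscsi" (10 characters) before diverging; nothing deeper is shared.
Longest shared-prefix length: 10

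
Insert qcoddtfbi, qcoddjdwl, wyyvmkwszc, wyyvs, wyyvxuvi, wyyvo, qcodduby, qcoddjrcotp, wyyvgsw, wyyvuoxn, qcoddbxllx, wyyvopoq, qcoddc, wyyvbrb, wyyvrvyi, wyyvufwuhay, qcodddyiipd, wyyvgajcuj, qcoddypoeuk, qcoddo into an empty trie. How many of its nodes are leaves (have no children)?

A leaf is a node with no children — equivalently, the end of a word that is not a proper prefix of any other stored word.
Those words: "qcoddbxllx", "qcoddc", "qcodddyiipd", "qcoddjdwl", "qcoddjrcotp", "qcoddo", "qcoddtfbi", "qcodduby", "qcoddypoeuk", "wyyvbrb", "wyyvgajcuj", "wyyvgsw", "wyyvmkwszc", "wyyvopoq", "wyyvrvyi", "wyyvs", "wyyvufwuhay", "wyyvuoxn", "wyyvxuvi"
Leaf count: 19

19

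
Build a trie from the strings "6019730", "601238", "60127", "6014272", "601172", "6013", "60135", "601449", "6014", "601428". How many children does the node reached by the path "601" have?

The children of the "601" node are the distinct next characters among strings starting with "601".
Characters that immediately follow "601" among the stored strings: {1, 2, 3, 4, 9}.
That node has 5 child edges.

5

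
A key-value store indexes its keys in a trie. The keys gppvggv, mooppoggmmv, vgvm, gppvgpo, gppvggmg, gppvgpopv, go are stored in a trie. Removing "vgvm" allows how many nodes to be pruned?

Walk "vgvm" from the leaf back toward the root, removing each node that no remaining word uses.
No other word shares any prefix with "vgvm", so all 4 of its nodes go.
Nodes removed: 4

4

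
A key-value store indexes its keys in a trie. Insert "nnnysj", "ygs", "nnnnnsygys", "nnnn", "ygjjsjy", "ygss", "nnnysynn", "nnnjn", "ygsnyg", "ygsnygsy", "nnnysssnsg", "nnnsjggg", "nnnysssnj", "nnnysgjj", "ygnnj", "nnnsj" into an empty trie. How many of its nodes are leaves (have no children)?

A leaf is a node with no children — equivalently, the end of a word that is not a proper prefix of any other stored word.
Those words: "nnnjn", "nnnnnsygys", "nnnsjggg", "nnnysgjj", "nnnysj", "nnnysssnj", "nnnysssnsg", "nnnysynn", "ygjjsjy", "ygnnj", "ygsnygsy", "ygss"
Leaf count: 12

12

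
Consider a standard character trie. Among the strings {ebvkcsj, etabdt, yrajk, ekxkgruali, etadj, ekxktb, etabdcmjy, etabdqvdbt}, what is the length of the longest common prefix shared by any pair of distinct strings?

Look for the deepest trie node that still has at least two words in its subtree.
"etabdcmjy" and "etabdqvdbt" agree on "etabd" (5 characters) before diverging; nothing deeper is shared.
Longest shared-prefix length: 5

5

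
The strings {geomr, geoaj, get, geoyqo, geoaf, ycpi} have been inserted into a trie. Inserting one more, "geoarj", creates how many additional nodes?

The longest prefix of "geoarj" already in the trie is "geoa" (length 4).
Each of the 2 remaining characters creates one node.

2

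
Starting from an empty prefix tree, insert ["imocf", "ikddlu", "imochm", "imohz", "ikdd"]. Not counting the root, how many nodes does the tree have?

For each word, the new-node count is its length minus the longest prefix already in the trie:
  "imocf" → 5 new (i, m, o, c, f)
  "ikddlu" → prefix "i" already present; 5 new (k, d, d, l, u)
  "imochm" → prefix "imoc" already present; 2 new (h, m)
  "imohz" → prefix "imo" already present; 2 new (h, z)
  "ikdd" → prefix "ikdd" already present; 0 new (none)
Total nodes = 5 + 5 + 2 + 2 + 0 = 14

14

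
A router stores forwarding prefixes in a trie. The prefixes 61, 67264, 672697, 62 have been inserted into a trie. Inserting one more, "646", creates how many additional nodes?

2

The longest prefix of "646" already in the trie is "6" (length 1).
Each of the 2 remaining characters creates one node.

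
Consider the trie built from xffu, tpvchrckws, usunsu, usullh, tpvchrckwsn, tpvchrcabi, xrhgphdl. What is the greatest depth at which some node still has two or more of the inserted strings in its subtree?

Look for the deepest trie node that still has at least two words in its subtree.
e.g. "tpvchrckws" and "tpvchrckwsn" share the prefix "tpvchrckws" of length 10; no pair shares a longer one.
Longest shared-prefix length: 10

10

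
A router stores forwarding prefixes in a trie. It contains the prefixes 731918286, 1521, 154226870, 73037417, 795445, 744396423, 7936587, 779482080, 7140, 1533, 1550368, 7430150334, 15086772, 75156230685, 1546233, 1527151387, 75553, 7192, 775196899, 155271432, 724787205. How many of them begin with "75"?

Traverse to the node for "75", then collect every word in that subtree.
Words under "75": 75156230685, 75553
Count: 2

2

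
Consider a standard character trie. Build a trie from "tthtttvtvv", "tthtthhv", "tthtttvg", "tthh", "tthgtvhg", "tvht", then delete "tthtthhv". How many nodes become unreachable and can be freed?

After clearing the end-marker at "tthtthhv", prune upward until reaching a node still needed by another word.
The suffix "hhv" (3 nodes) is used only by "tthtthhv"; the node for "tthtt" still has the child "t", so pruning stops there.
Nodes removed: 3

3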